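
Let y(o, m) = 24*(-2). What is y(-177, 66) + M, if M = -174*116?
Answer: -20232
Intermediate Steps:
y(o, m) = -48
M = -20184
y(-177, 66) + M = -48 - 20184 = -20232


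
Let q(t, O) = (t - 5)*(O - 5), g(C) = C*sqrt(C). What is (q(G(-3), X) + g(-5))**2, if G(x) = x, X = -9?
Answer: 12419 - 1120*I*sqrt(5) ≈ 12419.0 - 2504.4*I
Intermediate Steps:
g(C) = C**(3/2)
q(t, O) = (-5 + O)*(-5 + t) (q(t, O) = (-5 + t)*(-5 + O) = (-5 + O)*(-5 + t))
(q(G(-3), X) + g(-5))**2 = ((25 - 5*(-9) - 5*(-3) - 9*(-3)) + (-5)**(3/2))**2 = ((25 + 45 + 15 + 27) - 5*I*sqrt(5))**2 = (112 - 5*I*sqrt(5))**2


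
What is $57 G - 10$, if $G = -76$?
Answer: $-4342$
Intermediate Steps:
$57 G - 10 = 57 \left(-76\right) - 10 = -4332 - 10 = -4342$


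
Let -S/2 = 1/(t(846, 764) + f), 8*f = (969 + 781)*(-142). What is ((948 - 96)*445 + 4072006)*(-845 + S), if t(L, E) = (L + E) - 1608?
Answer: -233650628558186/62121 ≈ -3.7612e+9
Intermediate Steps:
t(L, E) = -1608 + E + L (t(L, E) = (E + L) - 1608 = -1608 + E + L)
f = -62125/2 (f = ((969 + 781)*(-142))/8 = (1750*(-142))/8 = (⅛)*(-248500) = -62125/2 ≈ -31063.)
S = 4/62121 (S = -2/((-1608 + 764 + 846) - 62125/2) = -2/(2 - 62125/2) = -2/(-62121/2) = -2*(-2/62121) = 4/62121 ≈ 6.4390e-5)
((948 - 96)*445 + 4072006)*(-845 + S) = ((948 - 96)*445 + 4072006)*(-845 + 4/62121) = (852*445 + 4072006)*(-52492241/62121) = (379140 + 4072006)*(-52492241/62121) = 4451146*(-52492241/62121) = -233650628558186/62121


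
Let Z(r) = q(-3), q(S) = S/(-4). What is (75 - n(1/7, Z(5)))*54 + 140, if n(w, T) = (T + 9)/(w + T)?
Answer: 90008/25 ≈ 3600.3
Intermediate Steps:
q(S) = -S/4 (q(S) = S*(-¼) = -S/4)
Z(r) = ¾ (Z(r) = -¼*(-3) = ¾)
n(w, T) = (9 + T)/(T + w)
(75 - n(1/7, Z(5)))*54 + 140 = (75 - (9 + ¾)/(¾ + 1/7))*54 + 140 = (75 - 39/((¾ + ⅐)*4))*54 + 140 = (75 - 39/(25/28*4))*54 + 140 = (75 - 28*39/(25*4))*54 + 140 = (75 - 1*273/25)*54 + 140 = (75 - 273/25)*54 + 140 = (1602/25)*54 + 140 = 86508/25 + 140 = 90008/25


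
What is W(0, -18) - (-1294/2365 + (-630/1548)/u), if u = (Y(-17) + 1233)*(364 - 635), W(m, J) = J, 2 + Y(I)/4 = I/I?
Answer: -27494688493/1575369070 ≈ -17.453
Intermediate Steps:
Y(I) = -4 (Y(I) = -8 + 4*(I/I) = -8 + 4*1 = -8 + 4 = -4)
u = -333059 (u = (-4 + 1233)*(364 - 635) = 1229*(-271) = -333059)
W(0, -18) - (-1294/2365 + (-630/1548)/u) = -18 - (-1294/2365 - 630/1548/(-333059)) = -18 - (-1294*1/2365 - 630*1/1548*(-1/333059)) = -18 - (-1294/2365 - 35/86*(-1/333059)) = -18 - (-1294/2365 + 35/28643074) = -18 - 1*(-861954767/1575369070) = -18 + 861954767/1575369070 = -27494688493/1575369070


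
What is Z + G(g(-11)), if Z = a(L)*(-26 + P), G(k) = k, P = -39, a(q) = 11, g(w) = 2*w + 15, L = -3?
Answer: -722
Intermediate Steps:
g(w) = 15 + 2*w
Z = -715 (Z = 11*(-26 - 39) = 11*(-65) = -715)
Z + G(g(-11)) = -715 + (15 + 2*(-11)) = -715 + (15 - 22) = -715 - 7 = -722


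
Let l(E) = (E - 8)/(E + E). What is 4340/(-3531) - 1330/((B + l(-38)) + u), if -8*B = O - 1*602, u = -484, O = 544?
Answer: 199861900/127776297 ≈ 1.5642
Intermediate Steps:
l(E) = (-8 + E)/(2*E) (l(E) = (-8 + E)/((2*E)) = (-8 + E)*(1/(2*E)) = (-8 + E)/(2*E))
B = 29/4 (B = -(544 - 1*602)/8 = -(544 - 602)/8 = -⅛*(-58) = 29/4 ≈ 7.2500)
4340/(-3531) - 1330/((B + l(-38)) + u) = 4340/(-3531) - 1330/((29/4 + (½)*(-8 - 38)/(-38)) - 484) = 4340*(-1/3531) - 1330/((29/4 + (½)*(-1/38)*(-46)) - 484) = -4340/3531 - 1330/((29/4 + 23/38) - 484) = -4340/3531 - 1330/(597/76 - 484) = -4340/3531 - 1330/(-36187/76) = -4340/3531 - 1330*(-76/36187) = -4340/3531 + 101080/36187 = 199861900/127776297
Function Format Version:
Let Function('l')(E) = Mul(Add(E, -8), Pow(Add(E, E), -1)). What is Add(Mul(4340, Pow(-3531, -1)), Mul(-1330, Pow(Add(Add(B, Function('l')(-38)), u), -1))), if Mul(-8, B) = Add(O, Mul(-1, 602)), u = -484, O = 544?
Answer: Rational(199861900, 127776297) ≈ 1.5642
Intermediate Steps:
Function('l')(E) = Mul(Rational(1, 2), Pow(E, -1), Add(-8, E)) (Function('l')(E) = Mul(Add(-8, E), Pow(Mul(2, E), -1)) = Mul(Add(-8, E), Mul(Rational(1, 2), Pow(E, -1))) = Mul(Rational(1, 2), Pow(E, -1), Add(-8, E)))
B = Rational(29, 4) (B = Mul(Rational(-1, 8), Add(544, Mul(-1, 602))) = Mul(Rational(-1, 8), Add(544, -602)) = Mul(Rational(-1, 8), -58) = Rational(29, 4) ≈ 7.2500)
Add(Mul(4340, Pow(-3531, -1)), Mul(-1330, Pow(Add(Add(B, Function('l')(-38)), u), -1))) = Add(Mul(4340, Pow(-3531, -1)), Mul(-1330, Pow(Add(Add(Rational(29, 4), Mul(Rational(1, 2), Pow(-38, -1), Add(-8, -38))), -484), -1))) = Add(Mul(4340, Rational(-1, 3531)), Mul(-1330, Pow(Add(Add(Rational(29, 4), Mul(Rational(1, 2), Rational(-1, 38), -46)), -484), -1))) = Add(Rational(-4340, 3531), Mul(-1330, Pow(Add(Add(Rational(29, 4), Rational(23, 38)), -484), -1))) = Add(Rational(-4340, 3531), Mul(-1330, Pow(Add(Rational(597, 76), -484), -1))) = Add(Rational(-4340, 3531), Mul(-1330, Pow(Rational(-36187, 76), -1))) = Add(Rational(-4340, 3531), Mul(-1330, Rational(-76, 36187))) = Add(Rational(-4340, 3531), Rational(101080, 36187)) = Rational(199861900, 127776297)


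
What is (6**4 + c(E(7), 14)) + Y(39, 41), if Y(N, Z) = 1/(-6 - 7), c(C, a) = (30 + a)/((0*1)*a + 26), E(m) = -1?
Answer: 16869/13 ≈ 1297.6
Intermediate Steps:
c(C, a) = 15/13 + a/26 (c(C, a) = (30 + a)/(0*a + 26) = (30 + a)/(0 + 26) = (30 + a)/26 = (30 + a)*(1/26) = 15/13 + a/26)
Y(N, Z) = -1/13 (Y(N, Z) = 1/(-13) = -1/13)
(6**4 + c(E(7), 14)) + Y(39, 41) = (6**4 + (15/13 + (1/26)*14)) - 1/13 = (1296 + (15/13 + 7/13)) - 1/13 = (1296 + 22/13) - 1/13 = 16870/13 - 1/13 = 16869/13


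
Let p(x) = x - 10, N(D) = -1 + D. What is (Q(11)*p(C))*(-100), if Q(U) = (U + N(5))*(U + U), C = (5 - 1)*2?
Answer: 66000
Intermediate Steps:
C = 8 (C = 4*2 = 8)
Q(U) = 2*U*(4 + U) (Q(U) = (U + (-1 + 5))*(U + U) = (U + 4)*(2*U) = (4 + U)*(2*U) = 2*U*(4 + U))
p(x) = -10 + x
(Q(11)*p(C))*(-100) = ((2*11*(4 + 11))*(-10 + 8))*(-100) = ((2*11*15)*(-2))*(-100) = (330*(-2))*(-100) = -660*(-100) = 66000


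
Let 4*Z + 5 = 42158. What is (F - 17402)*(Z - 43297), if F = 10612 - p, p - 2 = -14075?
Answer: -954327905/4 ≈ -2.3858e+8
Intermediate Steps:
p = -14073 (p = 2 - 14075 = -14073)
Z = 42153/4 (Z = -5/4 + (¼)*42158 = -5/4 + 21079/2 = 42153/4 ≈ 10538.)
F = 24685 (F = 10612 - 1*(-14073) = 10612 + 14073 = 24685)
(F - 17402)*(Z - 43297) = (24685 - 17402)*(42153/4 - 43297) = 7283*(-131035/4) = -954327905/4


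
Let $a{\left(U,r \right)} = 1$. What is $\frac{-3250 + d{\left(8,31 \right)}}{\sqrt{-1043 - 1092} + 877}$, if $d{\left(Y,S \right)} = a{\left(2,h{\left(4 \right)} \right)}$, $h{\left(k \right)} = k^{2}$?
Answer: $- \frac{316597}{85696} + \frac{361 i \sqrt{2135}}{85696} \approx -3.6944 + 0.19465 i$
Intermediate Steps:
$d{\left(Y,S \right)} = 1$
$\frac{-3250 + d{\left(8,31 \right)}}{\sqrt{-1043 - 1092} + 877} = \frac{-3250 + 1}{\sqrt{-1043 - 1092} + 877} = - \frac{3249}{\sqrt{-2135} + 877} = - \frac{3249}{i \sqrt{2135} + 877} = - \frac{3249}{877 + i \sqrt{2135}}$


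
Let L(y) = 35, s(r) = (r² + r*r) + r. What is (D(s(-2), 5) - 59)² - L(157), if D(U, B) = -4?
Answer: 3934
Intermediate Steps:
s(r) = r + 2*r² (s(r) = (r² + r²) + r = 2*r² + r = r + 2*r²)
(D(s(-2), 5) - 59)² - L(157) = (-4 - 59)² - 1*35 = (-63)² - 35 = 3969 - 35 = 3934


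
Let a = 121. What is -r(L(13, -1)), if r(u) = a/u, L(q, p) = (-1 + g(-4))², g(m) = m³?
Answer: -121/4225 ≈ -0.028639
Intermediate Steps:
L(q, p) = 4225 (L(q, p) = (-1 + (-4)³)² = (-1 - 64)² = (-65)² = 4225)
r(u) = 121/u
-r(L(13, -1)) = -121/4225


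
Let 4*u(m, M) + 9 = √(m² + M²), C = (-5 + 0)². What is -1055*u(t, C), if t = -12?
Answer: 9495/4 - 1055*√769/4 ≈ -4940.3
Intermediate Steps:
C = 25 (C = (-5)² = 25)
u(m, M) = -9/4 + √(M² + m²)/4 (u(m, M) = -9/4 + √(m² + M²)/4 = -9/4 + √(M² + m²)/4)
-1055*u(t, C) = -1055*(-9/4 + √(25² + (-12)²)/4) = -1055*(-9/4 + √(625 + 144)/4) = -1055*(-9/4 + √769/4) = 9495/4 - 1055*√769/4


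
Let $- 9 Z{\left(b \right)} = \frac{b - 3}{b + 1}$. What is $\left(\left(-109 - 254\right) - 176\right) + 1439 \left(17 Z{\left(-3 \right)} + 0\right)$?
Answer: $- \frac{26080}{3} \approx -8693.3$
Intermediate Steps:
$Z{\left(b \right)} = - \frac{-3 + b}{9 \left(1 + b\right)}$ ($Z{\left(b \right)} = - \frac{\left(b - 3\right) \frac{1}{b + 1}}{9} = - \frac{\left(-3 + b\right) \frac{1}{1 + b}}{9} = - \frac{\frac{1}{1 + b} \left(-3 + b\right)}{9} = - \frac{-3 + b}{9 \left(1 + b\right)}$)
$\left(\left(-109 - 254\right) - 176\right) + 1439 \left(17 Z{\left(-3 \right)} + 0\right) = \left(\left(-109 - 254\right) - 176\right) + 1439 \left(17 \frac{3 - -3}{9 \left(1 - 3\right)} + 0\right) = \left(-363 - 176\right) + 1439 \left(17 \frac{3 + 3}{9 \left(-2\right)} + 0\right) = -539 + 1439 \left(17 \cdot \frac{1}{9} \left(- \frac{1}{2}\right) 6 + 0\right) = -539 + 1439 \left(17 \left(- \frac{1}{3}\right) + 0\right) = -539 + 1439 \left(- \frac{17}{3} + 0\right) = -539 + 1439 \left(- \frac{17}{3}\right) = -539 - \frac{24463}{3} = - \frac{26080}{3}$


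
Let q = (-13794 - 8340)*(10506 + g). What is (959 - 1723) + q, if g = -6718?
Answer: -83844356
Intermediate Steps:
q = -83843592 (q = (-13794 - 8340)*(10506 - 6718) = -22134*3788 = -83843592)
(959 - 1723) + q = (959 - 1723) - 83843592 = -764 - 83843592 = -83844356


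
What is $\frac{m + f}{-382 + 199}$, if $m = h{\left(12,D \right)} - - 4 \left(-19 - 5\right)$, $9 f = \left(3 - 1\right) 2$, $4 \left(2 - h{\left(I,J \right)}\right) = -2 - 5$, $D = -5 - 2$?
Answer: $\frac{3305}{6588} \approx 0.50167$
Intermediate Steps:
$D = -7$ ($D = -5 - 2 = -7$)
$h{\left(I,J \right)} = \frac{15}{4}$ ($h{\left(I,J \right)} = 2 - \frac{-2 - 5}{4} = 2 - - \frac{7}{4} = 2 + \frac{7}{4} = \frac{15}{4}$)
$f = \frac{4}{9}$ ($f = \frac{\left(3 - 1\right) 2}{9} = \frac{2 \cdot 2}{9} = \frac{1}{9} \cdot 4 = \frac{4}{9} \approx 0.44444$)
$m = - \frac{369}{4}$ ($m = \frac{15}{4} - - 4 \left(-19 - 5\right) = \frac{15}{4} - \left(-4\right) \left(-24\right) = \frac{15}{4} - 96 = - \frac{369}{4} \approx -92.25$)
$\frac{m + f}{-382 + 199} = \frac{- \frac{369}{4} + \frac{4}{9}}{-382 + 199} = - \frac{3305}{36 \left(-183\right)} = \left(- \frac{3305}{36}\right) \left(- \frac{1}{183}\right) = \frac{3305}{6588}$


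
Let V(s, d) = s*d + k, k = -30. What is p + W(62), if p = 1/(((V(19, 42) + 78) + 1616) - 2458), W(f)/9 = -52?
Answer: -1871/4 ≈ -467.75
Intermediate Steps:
W(f) = -468 (W(f) = 9*(-52) = -468)
V(s, d) = -30 + d*s (V(s, d) = s*d - 30 = d*s - 30 = -30 + d*s)
p = ¼ (p = 1/((((-30 + 42*19) + 78) + 1616) - 2458) = 1/((((-30 + 798) + 78) + 1616) - 2458) = 1/(((768 + 78) + 1616) - 2458) = 1/((846 + 1616) - 2458) = 1/(2462 - 2458) = 1/4 = ¼ ≈ 0.25000)
p + W(62) = ¼ - 468 = -1871/4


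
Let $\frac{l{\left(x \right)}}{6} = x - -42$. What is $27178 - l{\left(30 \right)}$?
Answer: $26746$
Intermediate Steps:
$l{\left(x \right)} = 252 + 6 x$ ($l{\left(x \right)} = 6 \left(x - -42\right) = 6 \left(x + 42\right) = 6 \left(42 + x\right) = 252 + 6 x$)
$27178 - l{\left(30 \right)} = 27178 - \left(252 + 6 \cdot 30\right) = 27178 - \left(252 + 180\right) = 27178 - 432 = 26746$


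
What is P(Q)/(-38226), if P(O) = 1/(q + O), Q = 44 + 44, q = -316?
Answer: 1/8715528 ≈ 1.1474e-7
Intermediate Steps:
Q = 88
P(O) = 1/(-316 + O)
P(Q)/(-38226) = 1/((-316 + 88)*(-38226)) = -1/38226/(-228) = -1/228*(-1/38226) = 1/8715528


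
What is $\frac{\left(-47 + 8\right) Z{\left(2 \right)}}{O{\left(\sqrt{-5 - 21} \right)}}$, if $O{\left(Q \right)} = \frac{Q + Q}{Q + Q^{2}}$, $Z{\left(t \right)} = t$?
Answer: $-39 - 39 i \sqrt{26} \approx -39.0 - 198.86 i$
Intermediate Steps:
$O{\left(Q \right)} = \frac{2 Q}{Q + Q^{2}}$
$\frac{\left(-47 + 8\right) Z{\left(2 \right)}}{O{\left(\sqrt{-5 - 21} \right)}} = \frac{\left(-47 + 8\right) 2}{2 \frac{1}{1 + \sqrt{-5 - 21}}} = \frac{\left(-39\right) 2}{2 \frac{1}{1 + \sqrt{-26}}} = - \frac{78}{2 \frac{1}{1 + i \sqrt{26}}} = - 78 \left(\frac{1}{2} + \frac{i \sqrt{26}}{2}\right) = -39 - 39 i \sqrt{26}$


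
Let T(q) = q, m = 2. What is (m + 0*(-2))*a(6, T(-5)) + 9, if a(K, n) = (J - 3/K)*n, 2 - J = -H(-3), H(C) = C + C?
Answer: 54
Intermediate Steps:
H(C) = 2*C
J = -4 (J = 2 - (-1)*2*(-3) = 2 - (-1)*(-6) = 2 - 1*6 = 2 - 6 = -4)
a(K, n) = n*(-4 - 3/K) (a(K, n) = (-4 - 3/K)*n = n*(-4 - 3/K))
(m + 0*(-2))*a(6, T(-5)) + 9 = (2 + 0*(-2))*(-1*(-5)*(3 + 4*6)/6) + 9 = (2 + 0)*(-1*(-5)*1/6*(3 + 24)) + 9 = 2*(-1*(-5)*1/6*27) + 9 = 2*(45/2) + 9 = 45 + 9 = 54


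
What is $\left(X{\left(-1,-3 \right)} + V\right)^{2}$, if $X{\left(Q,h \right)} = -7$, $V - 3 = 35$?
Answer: $961$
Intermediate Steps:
$V = 38$ ($V = 3 + 35 = 38$)
$\left(X{\left(-1,-3 \right)} + V\right)^{2} = \left(-7 + 38\right)^{2} = 31^{2} = 961$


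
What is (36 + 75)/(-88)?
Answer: -111/88 ≈ -1.2614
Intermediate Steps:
(36 + 75)/(-88) = -1/88*111 = -111/88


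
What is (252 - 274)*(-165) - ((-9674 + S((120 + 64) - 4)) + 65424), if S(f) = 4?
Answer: -52124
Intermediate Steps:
(252 - 274)*(-165) - ((-9674 + S((120 + 64) - 4)) + 65424) = (252 - 274)*(-165) - ((-9674 + 4) + 65424) = -22*(-165) - (-9670 + 65424) = 3630 - 1*55754 = 3630 - 55754 = -52124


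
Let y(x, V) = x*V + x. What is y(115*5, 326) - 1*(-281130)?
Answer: 469155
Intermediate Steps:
y(x, V) = x + V*x (y(x, V) = V*x + x = x + V*x)
y(115*5, 326) - 1*(-281130) = (115*5)*(1 + 326) - 1*(-281130) = 575*327 + 281130 = 188025 + 281130 = 469155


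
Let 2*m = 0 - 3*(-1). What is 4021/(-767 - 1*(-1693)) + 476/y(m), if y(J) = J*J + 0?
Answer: 1799293/8334 ≈ 215.90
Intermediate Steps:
m = 3/2 (m = (0 - 3*(-1))/2 = (0 + 3)/2 = (1/2)*3 = 3/2 ≈ 1.5000)
y(J) = J**2 (y(J) = J**2 + 0 = J**2)
4021/(-767 - 1*(-1693)) + 476/y(m) = 4021/(-767 - 1*(-1693)) + 476/((3/2)**2) = 4021/(-767 + 1693) + 476/(9/4) = 4021/926 + 476*(4/9) = 4021*(1/926) + 1904/9 = 4021/926 + 1904/9 = 1799293/8334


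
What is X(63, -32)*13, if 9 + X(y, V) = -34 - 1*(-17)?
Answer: -338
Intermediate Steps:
X(y, V) = -26 (X(y, V) = -9 + (-34 - 1*(-17)) = -9 + (-34 + 17) = -9 - 17 = -26)
X(63, -32)*13 = -26*13 = -338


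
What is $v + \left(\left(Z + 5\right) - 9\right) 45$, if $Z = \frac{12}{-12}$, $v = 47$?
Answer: $-178$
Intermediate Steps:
$Z = -1$ ($Z = 12 \left(- \frac{1}{12}\right) = -1$)
$v + \left(\left(Z + 5\right) - 9\right) 45 = 47 + \left(\left(-1 + 5\right) - 9\right) 45 = 47 + \left(4 - 9\right) 45 = 47 - 225 = -178$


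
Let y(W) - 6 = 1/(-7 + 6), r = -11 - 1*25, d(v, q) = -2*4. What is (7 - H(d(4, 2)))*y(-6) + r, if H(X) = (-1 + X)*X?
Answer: -361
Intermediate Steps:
d(v, q) = -8
H(X) = X*(-1 + X)
r = -36 (r = -11 - 25 = -36)
y(W) = 5 (y(W) = 6 + 1/(-7 + 6) = 6 + 1/(-1) = 6 - 1 = 5)
(7 - H(d(4, 2)))*y(-6) + r = (7 - (-8)*(-1 - 8))*5 - 36 = (7 - (-8)*(-9))*5 - 36 = (7 - 1*72)*5 - 36 = (7 - 72)*5 - 36 = -65*5 - 36 = -325 - 36 = -361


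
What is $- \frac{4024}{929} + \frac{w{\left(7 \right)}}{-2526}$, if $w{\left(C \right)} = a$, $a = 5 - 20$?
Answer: $- \frac{3383563}{782218} \approx -4.3256$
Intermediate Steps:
$a = -15$ ($a = 5 - 20 = -15$)
$w{\left(C \right)} = -15$
$- \frac{4024}{929} + \frac{w{\left(7 \right)}}{-2526} = - \frac{4024}{929} - \frac{15}{-2526} = \left(-4024\right) \frac{1}{929} - - \frac{5}{842} = - \frac{4024}{929} + \frac{5}{842} = - \frac{3383563}{782218}$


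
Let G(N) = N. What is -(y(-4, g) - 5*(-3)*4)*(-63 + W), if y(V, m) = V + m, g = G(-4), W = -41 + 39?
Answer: 3380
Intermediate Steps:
W = -2
g = -4
-(y(-4, g) - 5*(-3)*4)*(-63 + W) = -((-4 - 4) - 5*(-3)*4)*(-63 - 2) = -(-8 + 15*4)*(-65) = -(-8 + 60)*(-65) = -52*(-65) = -1*(-3380) = 3380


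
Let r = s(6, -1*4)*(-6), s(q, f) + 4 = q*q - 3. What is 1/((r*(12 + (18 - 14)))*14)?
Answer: -1/38976 ≈ -2.5657e-5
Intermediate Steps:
s(q, f) = -7 + q² (s(q, f) = -4 + (q*q - 3) = -4 + (q² - 3) = -4 + (-3 + q²) = -7 + q²)
r = -174 (r = (-7 + 6²)*(-6) = (-7 + 36)*(-6) = 29*(-6) = -174)
1/((r*(12 + (18 - 14)))*14) = 1/(-174*(12 + (18 - 14))*14) = 1/(-174*(12 + 4)*14) = 1/(-174*16*14) = 1/(-2784*14) = 1/(-38976) = -1/38976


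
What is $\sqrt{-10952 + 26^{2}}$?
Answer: $2 i \sqrt{2569} \approx 101.37 i$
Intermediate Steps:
$\sqrt{-10952 + 26^{2}} = \sqrt{-10952 + 676} = \sqrt{-10276} = 2 i \sqrt{2569}$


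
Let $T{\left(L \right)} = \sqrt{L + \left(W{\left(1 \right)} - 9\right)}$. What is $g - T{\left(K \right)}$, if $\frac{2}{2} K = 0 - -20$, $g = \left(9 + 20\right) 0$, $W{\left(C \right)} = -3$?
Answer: $- 2 \sqrt{2} \approx -2.8284$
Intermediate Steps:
$g = 0$ ($g = 29 \cdot 0 = 0$)
$K = 20$ ($K = 0 - -20 = 0 + 20 = 20$)
$T{\left(L \right)} = \sqrt{-12 + L}$ ($T{\left(L \right)} = \sqrt{L - 12} = \sqrt{-12 + L}$)
$g - T{\left(K \right)} = 0 - \sqrt{-12 + 20} = 0 - \sqrt{8} = 0 - 2 \sqrt{2} = - 2 \sqrt{2}$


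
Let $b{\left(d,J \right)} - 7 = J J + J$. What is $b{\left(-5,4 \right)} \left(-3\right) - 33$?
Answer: $-114$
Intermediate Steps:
$b{\left(d,J \right)} = 7 + J + J^{2}$ ($b{\left(d,J \right)} = 7 + \left(J J + J\right) = 7 + \left(J^{2} + J\right) = 7 + \left(J + J^{2}\right) = 7 + J + J^{2}$)
$b{\left(-5,4 \right)} \left(-3\right) - 33 = \left(7 + 4 + 4^{2}\right) \left(-3\right) - 33 = \left(7 + 4 + 16\right) \left(-3\right) - 33 = 27 \left(-3\right) - 33 = -81 - 33 = -114$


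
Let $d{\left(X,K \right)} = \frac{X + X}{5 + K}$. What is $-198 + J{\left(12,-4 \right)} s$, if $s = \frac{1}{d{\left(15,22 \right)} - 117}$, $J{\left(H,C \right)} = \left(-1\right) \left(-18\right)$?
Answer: $- \frac{206676}{1043} \approx -198.16$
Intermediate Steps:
$J{\left(H,C \right)} = 18$
$d{\left(X,K \right)} = \frac{2 X}{5 + K}$
$s = - \frac{9}{1043}$ ($s = \frac{1}{2 \cdot 15 \frac{1}{5 + 22} - 117} = \frac{1}{2 \cdot 15 \cdot \frac{1}{27} - 117} = \frac{1}{\frac{10}{9} - 117} = \frac{1}{- \frac{1043}{9}} = - \frac{9}{1043} \approx -0.0086289$)
$-198 + J{\left(12,-4 \right)} s = -198 + 18 \left(- \frac{9}{1043}\right) = -198 - \frac{162}{1043} = - \frac{206676}{1043}$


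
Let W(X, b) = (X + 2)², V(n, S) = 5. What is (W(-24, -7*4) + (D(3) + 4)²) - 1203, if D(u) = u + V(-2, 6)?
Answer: -575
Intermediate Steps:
W(X, b) = (2 + X)²
D(u) = 5 + u (D(u) = u + 5 = 5 + u)
(W(-24, -7*4) + (D(3) + 4)²) - 1203 = ((2 - 24)² + ((5 + 3) + 4)²) - 1203 = ((-22)² + (8 + 4)²) - 1203 = (484 + 12²) - 1203 = (484 + 144) - 1203 = 628 - 1203 = -575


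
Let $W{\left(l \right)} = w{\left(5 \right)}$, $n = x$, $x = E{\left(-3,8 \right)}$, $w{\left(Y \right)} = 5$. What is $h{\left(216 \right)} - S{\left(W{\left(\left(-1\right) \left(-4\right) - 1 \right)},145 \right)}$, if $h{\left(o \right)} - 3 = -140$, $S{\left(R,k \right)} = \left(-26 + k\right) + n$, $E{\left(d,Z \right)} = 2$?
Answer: $-258$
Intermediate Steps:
$x = 2$
$n = 2$
$W{\left(l \right)} = 5$
$S{\left(R,k \right)} = -24 + k$ ($S{\left(R,k \right)} = \left(-26 + k\right) + 2 = -24 + k$)
$h{\left(o \right)} = -137$ ($h{\left(o \right)} = 3 - 140 = -137$)
$h{\left(216 \right)} - S{\left(W{\left(\left(-1\right) \left(-4\right) - 1 \right)},145 \right)} = -137 - \left(-24 + 145\right) = -137 - 121 = -258$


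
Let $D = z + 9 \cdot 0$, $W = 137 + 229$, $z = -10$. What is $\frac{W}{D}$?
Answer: $- \frac{183}{5} \approx -36.6$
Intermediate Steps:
$W = 366$
$D = -10$ ($D = -10 + 9 \cdot 0 = -10 + 0 = -10$)
$\frac{W}{D} = \frac{366}{-10} = 366 \left(- \frac{1}{10}\right) = - \frac{183}{5}$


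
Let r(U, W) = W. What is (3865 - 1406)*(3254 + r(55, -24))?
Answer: 7942570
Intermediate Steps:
(3865 - 1406)*(3254 + r(55, -24)) = (3865 - 1406)*(3254 - 24) = 2459*3230 = 7942570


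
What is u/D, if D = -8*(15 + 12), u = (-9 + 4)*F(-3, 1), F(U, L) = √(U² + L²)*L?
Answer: 5*√10/216 ≈ 0.073201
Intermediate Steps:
F(U, L) = L*√(L² + U²) (F(U, L) = √(L² + U²)*L = L*√(L² + U²))
u = -5*√10 (u = (-9 + 4)*(1*√(1² + (-3)²)) = -5*√(1 + 9) = -5*√10 ≈ -15.811)
D = -216 (D = -8*27 = -216)
u/D = -5*√10/(-216) = -5*√10*(-1/216) = 5*√10/216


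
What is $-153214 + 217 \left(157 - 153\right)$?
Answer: $-152346$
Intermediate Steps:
$-153214 + 217 \left(157 - 153\right) = -153214 + 217 \cdot 4 = -153214 + 868 = -152346$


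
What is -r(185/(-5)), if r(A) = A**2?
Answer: -1369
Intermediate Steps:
-r(185/(-5)) = -(185/(-5))**2 = -(185*(-1/5))**2 = -1*(-37)**2 = -1*1369 = -1369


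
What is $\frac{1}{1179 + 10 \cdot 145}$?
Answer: $\frac{1}{2629} \approx 0.00038037$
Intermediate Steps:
$\frac{1}{1179 + 10 \cdot 145} = \frac{1}{1179 + 1450} = \frac{1}{2629}$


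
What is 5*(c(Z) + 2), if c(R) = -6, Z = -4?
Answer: -20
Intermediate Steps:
5*(c(Z) + 2) = 5*(-6 + 2) = 5*(-4) = -20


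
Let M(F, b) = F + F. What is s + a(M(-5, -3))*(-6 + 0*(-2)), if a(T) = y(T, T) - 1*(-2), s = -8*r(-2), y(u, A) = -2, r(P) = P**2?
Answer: -32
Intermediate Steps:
M(F, b) = 2*F
s = -32 (s = -8*(-2)**2 = -8*4 = -32)
a(T) = 0 (a(T) = -2 - 1*(-2) = -2 + 2 = 0)
s + a(M(-5, -3))*(-6 + 0*(-2)) = -32 + 0*(-6 + 0*(-2)) = -32 + 0*(-6 + 0) = -32 + 0*(-6) = -32 + 0 = -32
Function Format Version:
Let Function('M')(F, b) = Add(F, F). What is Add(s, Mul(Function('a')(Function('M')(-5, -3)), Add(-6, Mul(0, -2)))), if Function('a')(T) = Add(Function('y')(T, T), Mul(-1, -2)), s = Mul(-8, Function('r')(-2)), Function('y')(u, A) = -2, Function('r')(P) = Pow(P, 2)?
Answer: -32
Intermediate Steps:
Function('M')(F, b) = Mul(2, F)
s = -32 (s = Mul(-8, Pow(-2, 2)) = Mul(-8, 4) = -32)
Function('a')(T) = 0 (Function('a')(T) = Add(-2, Mul(-1, -2)) = Add(-2, 2) = 0)
Add(s, Mul(Function('a')(Function('M')(-5, -3)), Add(-6, Mul(0, -2)))) = Add(-32, Mul(0, Add(-6, Mul(0, -2)))) = Add(-32, Mul(0, Add(-6, 0))) = Add(-32, Mul(0, -6)) = Add(-32, 0) = -32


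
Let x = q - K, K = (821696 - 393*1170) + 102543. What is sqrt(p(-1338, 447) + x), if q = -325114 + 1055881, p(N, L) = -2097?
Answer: sqrt(264241) ≈ 514.04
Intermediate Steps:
K = 464429 (K = (821696 - 459810) + 102543 = 361886 + 102543 = 464429)
q = 730767
x = 266338 (x = 730767 - 1*464429 = 730767 - 464429 = 266338)
sqrt(p(-1338, 447) + x) = sqrt(-2097 + 266338) = sqrt(264241)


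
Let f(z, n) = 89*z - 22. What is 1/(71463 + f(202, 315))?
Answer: 1/89419 ≈ 1.1183e-5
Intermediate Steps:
f(z, n) = -22 + 89*z
1/(71463 + f(202, 315)) = 1/(71463 + (-22 + 89*202)) = 1/(71463 + (-22 + 17978)) = 1/(71463 + 17956) = 1/89419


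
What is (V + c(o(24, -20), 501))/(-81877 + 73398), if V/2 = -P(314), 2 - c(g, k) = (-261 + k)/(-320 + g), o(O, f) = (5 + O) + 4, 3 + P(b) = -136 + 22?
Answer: -67972/2433473 ≈ -0.027932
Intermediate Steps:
P(b) = -117 (P(b) = -3 + (-136 + 22) = -3 - 114 = -117)
o(O, f) = 9 + O
c(g, k) = 2 - (-261 + k)/(-320 + g)
V = 234 (V = 2*(-1*(-117)) = 2*117 = 234)
(V + c(o(24, -20), 501))/(-81877 + 73398) = (234 + (-379 - 1*501 + 2*(9 + 24))/(-320 + (9 + 24)))/(-81877 + 73398) = (234 + (-379 - 501 + 2*33)/(-320 + 33))/(-8479) = (234 + (-379 - 501 + 66)/(-287))*(-1/8479) = (234 - 1/287*(-814))*(-1/8479) = (234 + 814/287)*(-1/8479) = (67972/287)*(-1/8479) = -67972/2433473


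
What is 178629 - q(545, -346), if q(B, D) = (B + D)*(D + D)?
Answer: 316337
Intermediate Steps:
q(B, D) = 2*D*(B + D) (q(B, D) = (B + D)*(2*D) = 2*D*(B + D))
178629 - q(545, -346) = 178629 - 2*(-346)*(545 - 346) = 178629 - 2*(-346)*199 = 178629 - 1*(-137708) = 178629 + 137708 = 316337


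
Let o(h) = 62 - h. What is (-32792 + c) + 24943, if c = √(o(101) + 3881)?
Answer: -7849 + √3842 ≈ -7787.0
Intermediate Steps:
c = √3842 (c = √((62 - 1*101) + 3881) = √((62 - 101) + 3881) = √(-39 + 3881) = √3842 ≈ 61.984)
(-32792 + c) + 24943 = (-32792 + √3842) + 24943 = -7849 + √3842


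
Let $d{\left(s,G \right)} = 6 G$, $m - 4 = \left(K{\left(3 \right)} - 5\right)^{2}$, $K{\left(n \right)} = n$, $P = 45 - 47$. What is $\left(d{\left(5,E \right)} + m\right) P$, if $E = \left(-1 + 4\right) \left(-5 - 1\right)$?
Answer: $200$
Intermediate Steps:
$P = -2$
$E = -18$ ($E = 3 \left(-6\right) = -18$)
$m = 8$ ($m = 4 + \left(3 - 5\right)^{2} = 4 + \left(-2\right)^{2} = 4 + 4 = 8$)
$\left(d{\left(5,E \right)} + m\right) P = \left(6 \left(-18\right) + 8\right) \left(-2\right) = \left(-108 + 8\right) \left(-2\right) = \left(-100\right) \left(-2\right) = 200$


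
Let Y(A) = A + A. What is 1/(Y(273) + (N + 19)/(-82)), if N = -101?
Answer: 1/547 ≈ 0.0018282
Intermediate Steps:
Y(A) = 2*A
1/(Y(273) + (N + 19)/(-82)) = 1/(2*273 + (-101 + 19)/(-82)) = 1/(546 - 82*(-1/82)) = 1/(546 + 1) = 1/547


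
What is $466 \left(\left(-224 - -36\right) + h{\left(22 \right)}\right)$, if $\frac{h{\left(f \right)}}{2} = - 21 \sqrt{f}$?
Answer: $-87608 - 19572 \sqrt{22} \approx -1.7941 \cdot 10^{5}$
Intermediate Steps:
$h{\left(f \right)} = - 42 \sqrt{f}$ ($h{\left(f \right)} = 2 \left(- 21 \sqrt{f}\right) = - 42 \sqrt{f}$)
$466 \left(\left(-224 - -36\right) + h{\left(22 \right)}\right) = 466 \left(\left(-224 - -36\right) - 42 \sqrt{22}\right) = 466 \left(\left(-224 + 36\right) - 42 \sqrt{22}\right) = 466 \left(-188 - 42 \sqrt{22}\right) = -87608 - 19572 \sqrt{22}$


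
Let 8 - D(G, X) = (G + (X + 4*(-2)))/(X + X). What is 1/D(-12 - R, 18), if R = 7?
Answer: 4/33 ≈ 0.12121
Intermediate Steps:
D(G, X) = 8 - (-8 + G + X)/(2*X) (D(G, X) = 8 - (G + (X + 4*(-2)))/(X + X) = 8 - (G + (X - 8))/(2*X) = 8 - (G + (-8 + X))*1/(2*X) = 8 - (-8 + G + X)*1/(2*X) = 8 - (-8 + G + X)/(2*X))
1/D(-12 - R, 18) = 1/((1/2)*(8 - (-12 - 1*7) + 15*18)/18) = 1/((1/2)*(1/18)*(8 - (-12 - 7) + 270)) = 1/((1/2)*(1/18)*(8 - 1*(-19) + 270)) = 1/((1/2)*(1/18)*(8 + 19 + 270)) = 1/((1/2)*(1/18)*297) = 1/(33/4) = 4/33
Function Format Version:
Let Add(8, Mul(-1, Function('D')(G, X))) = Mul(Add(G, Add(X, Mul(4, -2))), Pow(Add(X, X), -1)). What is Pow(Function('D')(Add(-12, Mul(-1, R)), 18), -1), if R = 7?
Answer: Rational(4, 33) ≈ 0.12121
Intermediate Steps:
Function('D')(G, X) = Add(8, Mul(Rational(-1, 2), Pow(X, -1), Add(-8, G, X))) (Function('D')(G, X) = Add(8, Mul(-1, Mul(Add(G, Add(X, Mul(4, -2))), Pow(Add(X, X), -1)))) = Add(8, Mul(-1, Mul(Add(G, Add(X, -8)), Pow(Mul(2, X), -1)))) = Add(8, Mul(-1, Mul(Add(G, Add(-8, X)), Mul(Rational(1, 2), Pow(X, -1))))) = Add(8, Mul(-1, Mul(Add(-8, G, X), Mul(Rational(1, 2), Pow(X, -1))))) = Add(8, Mul(-1, Mul(Rational(1, 2), Pow(X, -1), Add(-8, G, X)))) = Add(8, Mul(Rational(-1, 2), Pow(X, -1), Add(-8, G, X))))
Pow(Function('D')(Add(-12, Mul(-1, R)), 18), -1) = Pow(Mul(Rational(1, 2), Pow(18, -1), Add(8, Mul(-1, Add(-12, Mul(-1, 7))), Mul(15, 18))), -1) = Pow(Mul(Rational(1, 2), Rational(1, 18), Add(8, Mul(-1, Add(-12, -7)), 270)), -1) = Pow(Mul(Rational(1, 2), Rational(1, 18), Add(8, Mul(-1, -19), 270)), -1) = Pow(Mul(Rational(1, 2), Rational(1, 18), Add(8, 19, 270)), -1) = Pow(Mul(Rational(1, 2), Rational(1, 18), 297), -1) = Pow(Rational(33, 4), -1) = Rational(4, 33)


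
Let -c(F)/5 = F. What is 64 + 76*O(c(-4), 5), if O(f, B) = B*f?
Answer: 7664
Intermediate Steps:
c(F) = -5*F
64 + 76*O(c(-4), 5) = 64 + 76*(5*(-5*(-4))) = 64 + 76*(5*20) = 64 + 76*100 = 64 + 7600 = 7664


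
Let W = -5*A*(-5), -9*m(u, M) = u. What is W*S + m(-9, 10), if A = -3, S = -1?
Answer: 76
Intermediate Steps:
m(u, M) = -u/9
W = -75 (W = -5*(-3)*(-5) = 15*(-5) = -75)
W*S + m(-9, 10) = -75*(-1) - ⅑*(-9) = 75 + 1 = 76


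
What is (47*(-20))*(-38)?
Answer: 35720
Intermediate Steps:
(47*(-20))*(-38) = -940*(-38) = 35720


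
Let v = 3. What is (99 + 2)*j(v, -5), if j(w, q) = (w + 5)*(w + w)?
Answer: 4848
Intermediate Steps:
j(w, q) = 2*w*(5 + w) (j(w, q) = (5 + w)*(2*w) = 2*w*(5 + w))
(99 + 2)*j(v, -5) = (99 + 2)*(2*3*(5 + 3)) = 101*(2*3*8) = 101*48 = 4848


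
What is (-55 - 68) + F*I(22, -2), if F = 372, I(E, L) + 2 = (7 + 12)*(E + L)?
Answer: 140493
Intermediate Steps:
I(E, L) = -2 + 19*E + 19*L (I(E, L) = -2 + (7 + 12)*(E + L) = -2 + 19*(E + L) = -2 + (19*E + 19*L) = -2 + 19*E + 19*L)
(-55 - 68) + F*I(22, -2) = (-55 - 68) + 372*(-2 + 19*22 + 19*(-2)) = -123 + 372*(-2 + 418 - 38) = -123 + 372*378 = -123 + 140616 = 140493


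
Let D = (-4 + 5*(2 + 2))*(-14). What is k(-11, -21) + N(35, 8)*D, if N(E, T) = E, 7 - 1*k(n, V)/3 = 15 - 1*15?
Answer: -7819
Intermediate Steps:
k(n, V) = 21 (k(n, V) = 21 - 3*(15 - 1*15) = 21 - 3*(15 - 15) = 21 - 3*0 = 21 + 0 = 21)
D = -224 (D = (-4 + 5*4)*(-14) = (-4 + 20)*(-14) = 16*(-14) = -224)
k(-11, -21) + N(35, 8)*D = 21 + 35*(-224) = 21 - 7840 = -7819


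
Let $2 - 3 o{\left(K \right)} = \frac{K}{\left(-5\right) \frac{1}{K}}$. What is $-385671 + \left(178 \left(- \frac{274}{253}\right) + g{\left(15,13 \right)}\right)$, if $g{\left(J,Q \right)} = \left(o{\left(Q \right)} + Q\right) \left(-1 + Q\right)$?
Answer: $- \frac{487739187}{1265} \approx -3.8556 \cdot 10^{5}$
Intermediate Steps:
$o{\left(K \right)} = \frac{2}{3} + \frac{K^{2}}{15}$ ($o{\left(K \right)} = \frac{2}{3} - \frac{K \frac{1}{\left(-5\right) \frac{1}{K}}}{3} = \frac{2}{3} - \frac{K \left(- \frac{K}{5}\right)}{3} = \frac{2}{3} - \frac{\left(- \frac{1}{5}\right) K^{2}}{3} = \frac{2}{3} + \frac{K^{2}}{15}$)
$g{\left(J,Q \right)} = \left(-1 + Q\right) \left(\frac{2}{3} + Q + \frac{Q^{2}}{15}\right)$ ($g{\left(J,Q \right)} = \left(\left(\frac{2}{3} + \frac{Q^{2}}{15}\right) + Q\right) \left(-1 + Q\right) = \left(\frac{2}{3} + Q + \frac{Q^{2}}{15}\right) \left(-1 + Q\right) = \left(-1 + Q\right) \left(\frac{2}{3} + Q + \frac{Q^{2}}{15}\right)$)
$-385671 + \left(178 \left(- \frac{274}{253}\right) + g{\left(15,13 \right)}\right) = -385671 + \left(178 \left(- \frac{274}{253}\right) + \left(- \frac{2}{3} - \frac{13}{3} + \frac{13^{3}}{15} + \frac{14 \cdot 13^{2}}{15}\right)\right) = -385671 + \left(178 \left(\left(-274\right) \frac{1}{253}\right) + \left(- \frac{2}{3} - \frac{13}{3} + \frac{1}{15} \cdot 2197 + \frac{14}{15} \cdot 169\right)\right) = -385671 + \left(178 \left(- \frac{274}{253}\right) + \left(- \frac{2}{3} - \frac{13}{3} + \frac{2197}{15} + \frac{2366}{15}\right)\right) = -385671 + \left(- \frac{48772}{253} + \frac{1496}{5}\right) = -385671 + \frac{134628}{1265} = - \frac{487739187}{1265}$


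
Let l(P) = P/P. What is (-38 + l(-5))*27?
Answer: -999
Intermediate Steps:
l(P) = 1
(-38 + l(-5))*27 = (-38 + 1)*27 = -37*27 = -999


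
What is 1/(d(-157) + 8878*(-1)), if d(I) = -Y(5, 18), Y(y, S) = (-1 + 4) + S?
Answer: -1/8899 ≈ -0.00011237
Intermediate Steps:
Y(y, S) = 3 + S
d(I) = -21 (d(I) = -(3 + 18) = -1*21 = -21)
1/(d(-157) + 8878*(-1)) = 1/(-21 + 8878*(-1)) = 1/(-21 - 8878) = 1/(-8899) = -1/8899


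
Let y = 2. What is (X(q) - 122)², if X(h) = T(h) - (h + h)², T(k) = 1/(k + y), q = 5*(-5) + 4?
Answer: 1284147225/361 ≈ 3.5572e+6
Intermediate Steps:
q = -21 (q = -25 + 4 = -21)
T(k) = 1/(2 + k) (T(k) = 1/(k + 2) = 1/(2 + k))
X(h) = 1/(2 + h) - 4*h² (X(h) = 1/(2 + h) - (h + h)² = 1/(2 + h) - (2*h)² = 1/(2 + h) - 4*h²)
(X(q) - 122)² = ((1 - 4*(-21)²*(2 - 21))/(2 - 21) - 122)² = ((1 - 4*441*(-19))/(-19) - 122)² = (-(1 + 33516)/19 - 122)² = (-1/19*33517 - 122)² = (-33517/19 - 122)² = (-35835/19)² = 1284147225/361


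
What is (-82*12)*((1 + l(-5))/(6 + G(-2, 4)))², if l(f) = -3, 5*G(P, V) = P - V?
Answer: -1025/6 ≈ -170.83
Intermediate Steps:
G(P, V) = -V/5 + P/5 (G(P, V) = (P - V)/5 = -V/5 + P/5)
(-82*12)*((1 + l(-5))/(6 + G(-2, 4)))² = (-82*12)*((1 - 3)/(6 + (-⅕*4 + (⅕)*(-2))))² = -984*4/(6 + (-⅘ - ⅖))² = -984*4/(6 - 6/5)² = -984*(-2/24/5)² = -984*(-2*5/24)² = -984*(-5/12)² = -984*25/144 = -1025/6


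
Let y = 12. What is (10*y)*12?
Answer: 1440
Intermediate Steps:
(10*y)*12 = (10*12)*12 = 120*12 = 1440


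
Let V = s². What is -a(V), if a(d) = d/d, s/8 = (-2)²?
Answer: -1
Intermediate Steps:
s = 32 (s = 8*(-2)² = 8*4 = 32)
V = 1024 (V = 32² = 1024)
a(d) = 1
-a(V) = -1*1 = -1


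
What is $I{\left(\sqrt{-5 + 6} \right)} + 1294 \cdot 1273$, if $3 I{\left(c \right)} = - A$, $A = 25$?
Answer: $\frac{4941761}{3} \approx 1.6473 \cdot 10^{6}$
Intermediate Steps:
$I{\left(c \right)} = - \frac{25}{3}$ ($I{\left(c \right)} = \frac{\left(-1\right) 25}{3} = \frac{1}{3} \left(-25\right) = - \frac{25}{3}$)
$I{\left(\sqrt{-5 + 6} \right)} + 1294 \cdot 1273 = - \frac{25}{3} + 1294 \cdot 1273 = - \frac{25}{3} + 1647262 = \frac{4941761}{3}$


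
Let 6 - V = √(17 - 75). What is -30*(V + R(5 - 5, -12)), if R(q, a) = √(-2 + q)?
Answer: -180 - 30*I*√2 + 30*I*√58 ≈ -180.0 + 186.05*I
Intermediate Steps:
V = 6 - I*√58 (V = 6 - √(17 - 75) = 6 - √(-58) = 6 - I*√58 ≈ 6.0 - 7.6158*I)
-30*(V + R(5 - 5, -12)) = -30*((6 - I*√58) + √(-2 + (5 - 5))) = -30*((6 - I*√58) + √(-2 + 0)) = -30*((6 - I*√58) + √(-2)) = -30*((6 - I*√58) + I*√2) = -30*(6 + I*√2 - I*√58) = -180 - 30*I*√2 + 30*I*√58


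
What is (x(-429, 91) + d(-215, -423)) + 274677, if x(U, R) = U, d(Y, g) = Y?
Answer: 274033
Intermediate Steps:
(x(-429, 91) + d(-215, -423)) + 274677 = (-429 - 215) + 274677 = -644 + 274677 = 274033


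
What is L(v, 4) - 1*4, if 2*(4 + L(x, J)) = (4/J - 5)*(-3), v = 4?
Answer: -2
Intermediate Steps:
L(x, J) = 7/2 - 6/J (L(x, J) = -4 + ((4/J - 5)*(-3))/2 = -4 + ((-5 + 4/J)*(-3))/2 = -4 + (15 - 12/J)/2 = -4 + (15/2 - 6/J) = 7/2 - 6/J)
L(v, 4) - 1*4 = (7/2 - 6/4) - 1*4 = (7/2 - 6*¼) - 4 = (7/2 - 3/2) - 4 = 2 - 4 = -2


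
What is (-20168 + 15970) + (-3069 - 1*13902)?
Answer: -21169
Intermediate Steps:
(-20168 + 15970) + (-3069 - 1*13902) = -4198 + (-3069 - 13902) = -4198 - 16971 = -21169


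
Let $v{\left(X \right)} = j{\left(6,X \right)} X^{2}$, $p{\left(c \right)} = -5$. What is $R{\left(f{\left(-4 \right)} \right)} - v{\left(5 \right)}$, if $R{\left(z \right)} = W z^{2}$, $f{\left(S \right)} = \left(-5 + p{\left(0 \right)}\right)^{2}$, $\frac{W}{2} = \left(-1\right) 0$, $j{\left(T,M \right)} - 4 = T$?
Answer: $-250$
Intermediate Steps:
$j{\left(T,M \right)} = 4 + T$
$W = 0$ ($W = 2 \left(\left(-1\right) 0\right) = 2 \cdot 0 = 0$)
$f{\left(S \right)} = 100$ ($f{\left(S \right)} = \left(-5 - 5\right)^{2} = \left(-10\right)^{2} = 100$)
$R{\left(z \right)} = 0$ ($R{\left(z \right)} = 0 z^{2} = 0$)
$v{\left(X \right)} = 10 X^{2}$ ($v{\left(X \right)} = \left(4 + 6\right) X^{2} = 10 X^{2}$)
$R{\left(f{\left(-4 \right)} \right)} - v{\left(5 \right)} = 0 - 10 \cdot 5^{2} = 0 - 10 \cdot 25 = 0 - 250 = -250$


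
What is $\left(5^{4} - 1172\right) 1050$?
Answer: $-574350$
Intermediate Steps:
$\left(5^{4} - 1172\right) 1050 = \left(625 - 1172\right) 1050 = \left(-547\right) 1050 = -574350$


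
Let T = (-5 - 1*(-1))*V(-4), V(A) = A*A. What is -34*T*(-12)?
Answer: -26112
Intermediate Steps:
V(A) = A²
T = -64 (T = (-5 - 1*(-1))*(-4)² = (-5 + 1)*16 = -4*16 = -64)
-34*T*(-12) = -34*(-64)*(-12) = 2176*(-12) = -26112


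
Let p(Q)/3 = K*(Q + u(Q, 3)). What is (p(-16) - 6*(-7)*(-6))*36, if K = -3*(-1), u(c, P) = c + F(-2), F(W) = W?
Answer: -20088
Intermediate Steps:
u(c, P) = -2 + c (u(c, P) = c - 2 = -2 + c)
K = 3
p(Q) = -18 + 18*Q (p(Q) = 3*(3*(Q + (-2 + Q))) = 3*(3*(-2 + 2*Q)) = 3*(-6 + 6*Q) = -18 + 18*Q)
(p(-16) - 6*(-7)*(-6))*36 = ((-18 + 18*(-16)) - 6*(-7)*(-6))*36 = ((-18 - 288) + 42*(-6))*36 = (-306 - 252)*36 = -558*36 = -20088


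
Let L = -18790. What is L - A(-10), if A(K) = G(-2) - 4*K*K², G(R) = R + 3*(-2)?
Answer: -22782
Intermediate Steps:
G(R) = -6 + R (G(R) = R - 6 = -6 + R)
A(K) = -8 - 4*K³ (A(K) = (-6 - 2) - 4*K*K² = -8 - 4*K³)
L - A(-10) = -18790 - (-8 - 4*(-10)³) = -18790 - (-8 - 4*(-1000)) = -18790 - (-8 + 4000) = -18790 - 1*3992 = -18790 - 3992 = -22782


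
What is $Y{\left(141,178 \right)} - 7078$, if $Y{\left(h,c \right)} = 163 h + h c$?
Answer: $41003$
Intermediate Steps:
$Y{\left(h,c \right)} = 163 h + c h$
$Y{\left(141,178 \right)} - 7078 = 141 \left(163 + 178\right) - 7078 = 141 \cdot 341 - 7078 = 48081 - 7078 = 41003$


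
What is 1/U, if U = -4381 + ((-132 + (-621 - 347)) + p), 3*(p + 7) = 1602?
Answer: -1/4954 ≈ -0.00020186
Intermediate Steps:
p = 527 (p = -7 + (⅓)*1602 = -7 + 534 = 527)
U = -4954 (U = -4381 + ((-132 + (-621 - 347)) + 527) = -4381 + ((-132 - 968) + 527) = -4381 + (-1100 + 527) = -4381 - 573 = -4954)
1/U = 1/(-4954) = -1/4954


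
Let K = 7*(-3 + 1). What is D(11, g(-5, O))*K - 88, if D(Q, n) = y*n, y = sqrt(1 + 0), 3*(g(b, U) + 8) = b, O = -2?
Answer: 142/3 ≈ 47.333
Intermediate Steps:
g(b, U) = -8 + b/3
K = -14 (K = 7*(-2) = -14)
y = 1 (y = sqrt(1) = 1)
D(Q, n) = n (D(Q, n) = 1*n = n)
D(11, g(-5, O))*K - 88 = (-8 + (1/3)*(-5))*(-14) - 88 = (-8 - 5/3)*(-14) - 88 = -29/3*(-14) - 88 = 406/3 - 88 = 142/3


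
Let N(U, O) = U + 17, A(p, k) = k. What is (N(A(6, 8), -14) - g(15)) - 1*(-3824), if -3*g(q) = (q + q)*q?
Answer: 3999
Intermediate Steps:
g(q) = -2*q²/3 (g(q) = -(q + q)*q/3 = -2*q*q/3 = -2*q²/3)
N(U, O) = 17 + U
(N(A(6, 8), -14) - g(15)) - 1*(-3824) = ((17 + 8) - (-2)*15²/3) - 1*(-3824) = (25 - (-2)*225/3) + 3824 = (25 - 1*(-150)) + 3824 = (25 + 150) + 3824 = 175 + 3824 = 3999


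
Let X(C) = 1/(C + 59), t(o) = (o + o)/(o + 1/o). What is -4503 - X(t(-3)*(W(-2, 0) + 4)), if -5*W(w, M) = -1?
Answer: -7493017/1664 ≈ -4503.0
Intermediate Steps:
W(w, M) = ⅕ (W(w, M) = -⅕*(-1) = ⅕)
t(o) = 2*o/(o + 1/o) (t(o) = (2*o)/(o + 1/o) = 2*o/(o + 1/o))
X(C) = 1/(59 + C)
-4503 - X(t(-3)*(W(-2, 0) + 4)) = -4503 - 1/(59 + (2*(-3)²/(1 + (-3)²))*(⅕ + 4)) = -4503 - 1/(59 + (2*9/(1 + 9))*(21/5)) = -4503 - 1/(59 + (2*9/10)*(21/5)) = -4503 - 1/(59 + (2*9*(⅒))*(21/5)) = -4503 - 1/(59 + (9/5)*(21/5)) = -4503 - 1/(59 + 189/25) = -4503 - 1/1664/25 = -4503 - 1*25/1664 = -4503 - 25/1664 = -7493017/1664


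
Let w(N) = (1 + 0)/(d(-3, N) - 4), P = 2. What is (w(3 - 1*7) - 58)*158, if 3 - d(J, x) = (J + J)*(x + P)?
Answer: -119290/13 ≈ -9176.2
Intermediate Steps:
d(J, x) = 3 - 2*J*(2 + x) (d(J, x) = 3 - (J + J)*(x + 2) = 3 - 2*J*(2 + x))
w(N) = 1/(11 + 6*N) (w(N) = (1 + 0)/((3 - 4*(-3) - 2*(-3)*N) - 4) = 1/((3 + 12 + 6*N) - 4) = 1/((15 + 6*N) - 4) = 1/(11 + 6*N))
(w(3 - 1*7) - 58)*158 = (1/(11 + 6*(3 - 1*7)) - 58)*158 = (1/(11 + 6*(3 - 7)) - 58)*158 = (1/(11 + 6*(-4)) - 58)*158 = (1/(11 - 24) - 58)*158 = (1/(-13) - 58)*158 = (-1/13 - 58)*158 = -755/13*158 = -119290/13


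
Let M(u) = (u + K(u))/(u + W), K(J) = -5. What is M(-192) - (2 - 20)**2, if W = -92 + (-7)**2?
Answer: -75943/235 ≈ -323.16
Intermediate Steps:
W = -43 (W = -92 + 49 = -43)
M(u) = (-5 + u)/(-43 + u) (M(u) = (u - 5)/(u - 43) = (-5 + u)/(-43 + u))
M(-192) - (2 - 20)**2 = (-5 - 192)/(-43 - 192) - (2 - 20)**2 = -197/(-235) - 1*(-18)**2 = -1/235*(-197) - 1*324 = 197/235 - 324 = -75943/235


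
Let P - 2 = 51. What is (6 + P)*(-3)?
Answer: -177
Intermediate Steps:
P = 53 (P = 2 + 51 = 53)
(6 + P)*(-3) = (6 + 53)*(-3) = 59*(-3) = -177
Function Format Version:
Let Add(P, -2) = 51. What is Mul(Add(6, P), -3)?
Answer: -177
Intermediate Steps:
P = 53 (P = Add(2, 51) = 53)
Mul(Add(6, P), -3) = Mul(Add(6, 53), -3) = Mul(59, -3) = -177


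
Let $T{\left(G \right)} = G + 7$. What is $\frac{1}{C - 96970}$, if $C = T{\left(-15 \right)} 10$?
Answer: $- \frac{1}{97050} \approx -1.0304 \cdot 10^{-5}$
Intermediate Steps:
$T{\left(G \right)} = 7 + G$
$C = -80$ ($C = \left(7 - 15\right) 10 = \left(-8\right) 10 = -80$)
$\frac{1}{C - 96970} = \frac{1}{-80 - 96970} = \frac{1}{-97050} = - \frac{1}{97050}$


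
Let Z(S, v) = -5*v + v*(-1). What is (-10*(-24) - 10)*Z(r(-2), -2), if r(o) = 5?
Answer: 2760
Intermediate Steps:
Z(S, v) = -6*v (Z(S, v) = -5*v - v = -6*v)
(-10*(-24) - 10)*Z(r(-2), -2) = (-10*(-24) - 10)*(-6*(-2)) = (240 - 10)*12 = 230*12 = 2760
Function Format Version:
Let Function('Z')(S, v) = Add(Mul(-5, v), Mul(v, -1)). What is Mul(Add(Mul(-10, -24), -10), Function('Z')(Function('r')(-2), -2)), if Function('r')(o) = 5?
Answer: 2760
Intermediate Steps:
Function('Z')(S, v) = Mul(-6, v) (Function('Z')(S, v) = Add(Mul(-5, v), Mul(-1, v)) = Mul(-6, v))
Mul(Add(Mul(-10, -24), -10), Function('Z')(Function('r')(-2), -2)) = Mul(Add(Mul(-10, -24), -10), Mul(-6, -2)) = Mul(Add(240, -10), 12) = Mul(230, 12) = 2760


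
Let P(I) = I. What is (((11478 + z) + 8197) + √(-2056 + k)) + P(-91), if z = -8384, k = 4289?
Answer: 11200 + √2233 ≈ 11247.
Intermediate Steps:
(((11478 + z) + 8197) + √(-2056 + k)) + P(-91) = (((11478 - 8384) + 8197) + √(-2056 + 4289)) - 91 = ((3094 + 8197) + √2233) - 91 = (11291 + √2233) - 91 = 11200 + √2233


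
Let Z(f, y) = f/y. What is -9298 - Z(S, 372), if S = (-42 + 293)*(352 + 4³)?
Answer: -890818/93 ≈ -9578.7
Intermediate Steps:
S = 104416 (S = 251*(352 + 64) = 251*416 = 104416)
-9298 - Z(S, 372) = -9298 - 104416/372 = -9298 - 1*26104/93 = -9298 - 26104/93 = -890818/93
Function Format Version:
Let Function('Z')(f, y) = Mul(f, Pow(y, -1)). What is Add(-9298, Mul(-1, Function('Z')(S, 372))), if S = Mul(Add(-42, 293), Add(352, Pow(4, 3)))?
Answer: Rational(-890818, 93) ≈ -9578.7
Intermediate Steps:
S = 104416 (S = Mul(251, Add(352, 64)) = Mul(251, 416) = 104416)
Add(-9298, Mul(-1, Function('Z')(S, 372))) = Add(-9298, Mul(-1, Mul(104416, Pow(372, -1)))) = Add(-9298, Mul(-1, Mul(104416, Rational(1, 372)))) = Add(-9298, Mul(-1, Rational(26104, 93))) = Add(-9298, Rational(-26104, 93)) = Rational(-890818, 93)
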